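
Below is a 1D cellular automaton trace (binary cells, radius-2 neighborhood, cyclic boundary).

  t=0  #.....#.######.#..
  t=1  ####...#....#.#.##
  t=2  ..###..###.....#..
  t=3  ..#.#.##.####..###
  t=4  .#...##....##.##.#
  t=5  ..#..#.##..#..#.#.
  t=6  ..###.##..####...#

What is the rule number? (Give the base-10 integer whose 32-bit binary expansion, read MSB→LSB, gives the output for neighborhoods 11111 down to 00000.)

1431112657

  nb #####: next=.  (t=0,i=10, bit31=0)
  nb ####.: next=#  (t=0,i=12, bit30=1)
  nb ###.#: next=.  (t=0,i=13, bit29=0)
  nb ###..: next=#  (t=1,i=3, bit28=1)
  nb ##.##: next=.  (t=3,i=8, bit27=0)
  nb ##.#.: next=#  (t=0,i=14, bit26=1)
  nb ##..#: next=.  (t=2,i=5, bit25=0)
  nb ##...: next=#  (t=1,i=4, bit24=1)
  nb #.###: next=.  (t=0,i=8, bit23=0)
  nb #.##.: next=#  (t=3,i=6, bit22=1)
  nb #.#.#: next=.  (t=1,i=14, bit21=0)
  nb #.#..: next=.  (t=0,i=15, bit20=0)
  nb #..##: next=#  (t=2,i=6, bit19=1)
  nb #..#.: next=#  (t=0,i=17, bit18=1)
  nb #...#: next=.  (t=1,i=5, bit17=0)
  nb #....: next=#  (t=0,i=2, bit16=1)
  nb .####: next=.  (t=0,i=9, bit15=0)
  nb .###.: next=.  (t=2,i=3, bit14=0)
  nb .##.#: next=.  (t=3,i=7, bit13=0)
  nb .##..: next=.  (t=4,i=6, bit12=0)
  nb .#.##: next=#  (t=0,i=7, bit11=1)
  nb .#.#.: next=.  (t=1,i=13, bit10=0)
  nb .#..#: next=#  (t=0,i=16, bit9=1)
  nb .#...: next=#  (t=0,i=1, bit8=1)
  nb ..###: next=#  (t=2,i=2, bit7=1)
  nb ..##.: next=#  (t=4,i=5, bit6=1)
  nb ..#.#: next=.  (t=0,i=6, bit5=0)
  nb ..#..: next=#  (t=0,i=0, bit4=1)
  nb ...##: next=.  (t=2,i=1, bit3=0)
  nb ...#.: next=.  (t=0,i=5, bit2=0)
  nb ....#: next=.  (t=0,i=4, bit1=0)
  nb .....: next=#  (t=0,i=3, bit0=1)
  bits 01010101010011010000101111010001 = 1431112657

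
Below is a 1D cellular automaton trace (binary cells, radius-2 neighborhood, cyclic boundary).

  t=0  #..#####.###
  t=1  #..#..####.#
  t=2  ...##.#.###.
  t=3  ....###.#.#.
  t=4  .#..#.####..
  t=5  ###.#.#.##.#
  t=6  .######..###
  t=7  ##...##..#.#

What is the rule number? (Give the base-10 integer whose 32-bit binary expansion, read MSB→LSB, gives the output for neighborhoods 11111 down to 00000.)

  nb #####: next=.  (t=0,i=5, bit31=0)
  nb ####.: next=#  (t=0,i=6, bit30=1)
  nb ###.#: next=#  (t=0,i=7, bit29=1)
  nb ###..: next=#  (t=0,i=0, bit28=1)
  nb ##.##: next=#  (t=0,i=8, bit27=1)
  nb ##.#.: next=#  (t=2,i=5, bit26=1)
  nb ##..#: next=.  (t=0,i=1, bit25=0)
  nb ##...: next=.  (t=2,i=11, bit24=0)
  nb #.###: next=#  (t=0,i=9, bit23=1)
  nb #.##.: next=.  (t=1,i=11, bit22=0)
  nb #.#.#: next=#  (t=2,i=6, bit21=1)
  nb #.#..: next=.  (t=3,i=10, bit20=0)
  nb #..##: next=.  (t=0,i=2, bit19=0)
  nb #..#.: next=.  (t=1,i=2, bit18=0)
  nb #...#: next=#  (t=4,i=11, bit17=1)
  nb #....: next=.  (t=2,i=0, bit16=0)
  nb .####: next=.  (t=0,i=4, bit15=0)
  nb .###.: next=.  (t=2,i=9, bit14=0)
  nb .##.#: next=#  (t=2,i=4, bit13=1)
  nb .##..: next=.  (t=1,i=0, bit12=0)
  nb .#.##: next=.  (t=2,i=7, bit11=0)
  nb .#.#.: next=#  (t=3,i=9, bit10=1)
  nb .#..#: next=#  (t=1,i=4, bit9=1)
  nb .#...: next=.  (t=3,i=11, bit8=0)
  nb ..###: next=#  (t=0,i=3, bit7=1)
  nb ..##.: next=.  (t=2,i=3, bit6=0)
  nb ..#.#: next=#  (t=4,i=4, bit5=1)
  nb ..#..: next=#  (t=1,i=3, bit4=1)
  nb ...##: next=.  (t=2,i=2, bit3=0)
  nb ...#.: next=#  (t=4,i=0, bit2=1)
  nb ....#: next=.  (t=2,i=1, bit1=0)
  nb .....: next=#  (t=3,i=1, bit0=1)
  bits 01111100101000100010011010110101 = 2091001525

2091001525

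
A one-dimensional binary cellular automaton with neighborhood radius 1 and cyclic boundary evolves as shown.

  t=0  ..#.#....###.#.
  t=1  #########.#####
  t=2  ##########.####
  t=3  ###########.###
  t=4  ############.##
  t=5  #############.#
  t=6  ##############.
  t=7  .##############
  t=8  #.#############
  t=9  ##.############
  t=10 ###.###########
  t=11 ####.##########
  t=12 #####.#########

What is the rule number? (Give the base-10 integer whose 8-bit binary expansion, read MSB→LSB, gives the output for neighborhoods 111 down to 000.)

  nb ###: next=#  (t=0,i=10, bit7=1)
  nb ##.: next=#  (t=0,i=11, bit6=1)
  nb #.#: next=#  (t=0,i=3, bit5=1)
  nb #..: next=#  (t=0,i=5, bit4=1)
  nb .##: next=.  (t=0,i=9, bit3=0)
  nb .#.: next=#  (t=0,i=2, bit2=1)
  nb ..#: next=#  (t=0,i=1, bit1=1)
  nb ...: next=#  (t=0,i=0, bit0=1)
  bits 11110111 = 247

247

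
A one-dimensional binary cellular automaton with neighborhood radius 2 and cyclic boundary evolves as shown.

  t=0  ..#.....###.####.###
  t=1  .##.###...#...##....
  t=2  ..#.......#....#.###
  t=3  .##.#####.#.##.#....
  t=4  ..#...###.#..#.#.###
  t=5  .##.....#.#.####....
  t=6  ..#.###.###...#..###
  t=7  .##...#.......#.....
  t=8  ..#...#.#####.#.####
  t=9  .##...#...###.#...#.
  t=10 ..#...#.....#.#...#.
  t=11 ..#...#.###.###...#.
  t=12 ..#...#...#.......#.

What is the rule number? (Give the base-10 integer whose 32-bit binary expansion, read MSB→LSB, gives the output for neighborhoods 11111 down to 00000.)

3761583155

  [31] ##### => #  t=3,i=6
  [30] ####. => #  t=0,i=14
  [29] ###.# => #  t=0,i=10
  [28] ###.. => .  t=0,i=19
  [27] ##.## => .  t=0,i=11
  [26] ##.#. => .  t=3,i=9
  [25] ##..# => .  t=0,i=0
  [24] ##... => .  t=1,i=7
  [23] #.### => .  t=0,i=12
  [22] #.##. => .  t=3,i=12
  [21] #.#.# => #  t=3,i=10
  [20] #.#.. => #  t=3,i=15
  [19] #..## => .  t=6,i=16
  [18] #..#. => #  t=0,i=1
  [17] #...# => .  t=1,i=8
  [16] #.... => #  t=0,i=4
  [15] .#### => .  t=0,i=13
  [14] .###. => .  t=0,i=9
  [13] .##.# => #  t=1,i=2
  [12] .##.. => #  t=1,i=15
  [11] .#.## => .  t=2,i=16
  [10] .#.#. => #  t=4,i=14
  [9] .#..# => .  t=4,i=11
  [8] .#... => .  t=0,i=3
  [7] ..### => .  t=0,i=8
  [6] ..##. => .  t=1,i=1
  [5] ..#.# => #  t=2,i=15
  [4] ..#.. => #  t=0,i=2
  [3] ...## => .  t=0,i=7
  [2] ...#. => .  t=1,i=9
  [1] ....# => #  t=0,i=6
  [0] ..... => #  t=0,i=5
  bits 11100000001101010011010000110011 = 3761583155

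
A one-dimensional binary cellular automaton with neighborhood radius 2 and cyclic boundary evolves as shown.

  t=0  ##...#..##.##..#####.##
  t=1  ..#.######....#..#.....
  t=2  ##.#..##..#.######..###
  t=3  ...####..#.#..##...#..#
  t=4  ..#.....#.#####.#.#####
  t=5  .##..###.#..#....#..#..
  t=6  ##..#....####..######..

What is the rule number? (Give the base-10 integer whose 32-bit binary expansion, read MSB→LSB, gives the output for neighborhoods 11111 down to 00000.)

  [31] ##### => #  t=0,i=17
  [30] ####. => .  t=0,i=0
  [29] ###.# => .  t=0,i=19
  [28] ###.. => .  t=0,i=1
  [27] ##.## => .  t=0,i=10
  [26] ##.#. => .  t=2,i=2
  [25] ##..# => .  t=0,i=13
  [24] ##... => #  t=0,i=2
  [23] #.### => .  t=0,i=21
  [22] #.##. => .  t=0,i=11
  [21] #.#.# => .  t=4,i=16
  [20] #.#.. => #  t=2,i=3
  [19] #..## => #  t=0,i=7
  [18] #..#. => #  t=1,i=16
  [17] #...# => .  t=0,i=3
  [16] #.... => .  t=1,i=11
  [15] .#### => .  t=0,i=16
  [14] .###. => .  t=5,i=6
  [13] .##.# => #  t=0,i=9
  [12] .##.. => .  t=0,i=12
  [11] .#.## => #  t=1,i=3
  [10] .#.#. => #  t=3,i=10
  [9] .#..# => #  t=0,i=6
  [8] .#... => .  t=1,i=18
  [7] ..### => .  t=0,i=15
  [6] ..##. => #  t=0,i=8
  [5] ..#.# => .  t=1,i=2
  [4] ..#.. => #  t=0,i=5
  [3] ...## => #  t=3,i=2
  [2] ...#. => #  t=0,i=4
  [1] ....# => #  t=1,i=0
  [0] ..... => #  t=1,i=20
  bits 10000001000111000010111001011111 = 2166107743

2166107743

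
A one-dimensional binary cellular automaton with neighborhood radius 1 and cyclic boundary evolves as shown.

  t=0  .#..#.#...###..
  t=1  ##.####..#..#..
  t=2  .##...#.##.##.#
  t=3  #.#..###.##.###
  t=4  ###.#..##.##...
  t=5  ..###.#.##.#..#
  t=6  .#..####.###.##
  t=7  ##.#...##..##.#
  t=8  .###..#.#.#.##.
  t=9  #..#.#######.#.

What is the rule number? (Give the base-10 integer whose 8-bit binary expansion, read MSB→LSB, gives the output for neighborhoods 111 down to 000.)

  [7] ### => .  t=0,i=11
  [6] ##. => #  t=0,i=12
  [5] #.# => #  t=0,i=5
  [4] #.. => .  t=0,i=2
  [3] .## => .  t=0,i=10
  [2] .#. => #  t=0,i=1
  [1] ..# => #  t=0,i=0
  [0] ... => .  t=0,i=8
  bits 01100110 = 102

102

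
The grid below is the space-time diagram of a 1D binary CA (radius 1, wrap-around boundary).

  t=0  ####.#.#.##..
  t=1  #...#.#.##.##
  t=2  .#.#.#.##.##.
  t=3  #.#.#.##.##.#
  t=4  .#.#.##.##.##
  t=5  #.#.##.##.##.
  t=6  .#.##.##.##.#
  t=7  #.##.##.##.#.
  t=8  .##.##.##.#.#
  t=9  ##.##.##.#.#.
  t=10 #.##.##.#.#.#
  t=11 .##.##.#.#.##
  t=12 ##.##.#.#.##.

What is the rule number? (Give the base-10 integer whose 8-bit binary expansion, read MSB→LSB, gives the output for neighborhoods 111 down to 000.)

58

  [7] ### => .  t=0,i=1
  [6] ##. => .  t=0,i=3
  [5] #.# => #  t=0,i=4
  [4] #.. => #  t=0,i=11
  [3] .## => #  t=0,i=0
  [2] .#. => .  t=0,i=5
  [1] ..# => #  t=0,i=12
  [0] ... => .  t=1,i=2
  bits 00111010 = 58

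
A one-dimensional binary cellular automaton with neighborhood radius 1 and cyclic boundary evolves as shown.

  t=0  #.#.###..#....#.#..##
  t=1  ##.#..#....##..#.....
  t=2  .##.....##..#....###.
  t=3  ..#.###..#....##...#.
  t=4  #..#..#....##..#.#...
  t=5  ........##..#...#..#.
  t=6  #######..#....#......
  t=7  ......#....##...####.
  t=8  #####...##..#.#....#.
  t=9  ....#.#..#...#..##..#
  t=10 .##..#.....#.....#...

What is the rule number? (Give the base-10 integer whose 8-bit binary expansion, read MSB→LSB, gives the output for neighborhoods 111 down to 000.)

  ### -> .   bit 7 = 0  t=0,i=5
  ##. -> #   bit 6 = 1  t=0,i=0
  #.# -> #   bit 5 = 1  t=0,i=1
  #.. -> .   bit 4 = 0  t=0,i=7
  .## -> .   bit 3 = 0  t=0,i=4
  .#. -> .   bit 2 = 0  t=0,i=2
  ..# -> .   bit 1 = 0  t=0,i=8
  ... -> #   bit 0 = 1  t=0,i=11
  bits 01100001 = 97

97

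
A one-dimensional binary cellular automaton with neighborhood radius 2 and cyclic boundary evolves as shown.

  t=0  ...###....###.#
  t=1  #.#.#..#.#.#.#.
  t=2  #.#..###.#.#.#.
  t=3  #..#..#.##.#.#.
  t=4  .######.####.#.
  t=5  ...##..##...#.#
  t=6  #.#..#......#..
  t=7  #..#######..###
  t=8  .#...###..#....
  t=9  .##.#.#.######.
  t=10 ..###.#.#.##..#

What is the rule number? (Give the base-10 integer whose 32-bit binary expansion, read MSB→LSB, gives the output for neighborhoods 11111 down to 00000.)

2397397817

  [31] ##### => #  t=4,i=3
  [30] ####. => .  t=4,i=5
  [29] ###.# => .  t=0,i=12
  [28] ###.. => .  t=0,i=5
  [27] ##.## => #  t=4,i=7
  [26] ##.#. => #  t=0,i=13
  [25] ##..# => #  t=5,i=5
  [24] ##... => .  t=0,i=6
  [23] #.### => #  t=4,i=8
  [22] #.##. => #  t=3,i=8
  [21] #.#.# => #  t=1,i=0
  [20] #.#.. => .  t=0,i=14
  [19] #..## => .  t=2,i=4
  [18] #..#. => #  t=1,i=6
  [17] #...# => .  t=0,i=1
  [16] #.... => #  t=0,i=7
  [15] .#### => .  t=4,i=2
  [14] .###. => #  t=0,i=4
  [13] .##.# => #  t=3,i=9
  [12] .##.. => .  t=5,i=4
  [11] .#.## => .  t=3,i=7
  [10] .#.#. => .  t=1,i=1
  [9] .#..# => #  t=1,i=5
  [8] .#... => #  t=0,i=0
  [7] ..### => .  t=0,i=3
  [6] ..##. => .  t=5,i=3
  [5] ..#.# => #  t=1,i=7
  [4] ..#.. => #  t=3,i=3
  [3] ...## => #  t=0,i=2
  [2] ...#. => .  t=5,i=11
  [1] ....# => .  t=0,i=8
  [0] ..... => #  t=6,i=8
  bits 10001110111001010110001100111001 = 2397397817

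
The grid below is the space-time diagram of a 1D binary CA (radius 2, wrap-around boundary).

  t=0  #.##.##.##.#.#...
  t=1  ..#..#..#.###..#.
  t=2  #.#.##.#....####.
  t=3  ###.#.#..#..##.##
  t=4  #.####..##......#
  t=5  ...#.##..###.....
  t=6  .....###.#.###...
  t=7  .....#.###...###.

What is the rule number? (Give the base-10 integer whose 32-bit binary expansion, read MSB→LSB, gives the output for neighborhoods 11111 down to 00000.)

3077018768

  ##### -> #   bit 31 = 1  t=3,i=0
  ####. -> .   bit 30 = 0  t=2,i=14
  ###.# -> #   bit 29 = 1  t=2,i=15
  ###.. -> #   bit 28 = 1  t=1,i=12
  ##.## -> .   bit 27 = 0  t=0,i=4
  ##.#. -> #   bit 26 = 1  t=0,i=10
  ##..# -> #   bit 25 = 1  t=1,i=13
  ##... -> #   bit 24 = 1  t=4,i=10
  #.### -> .   bit 23 = 0  t=1,i=10
  #.##. -> #   bit 22 = 1  t=0,i=2
  #.#.# -> #   bit 21 = 1  t=0,i=11
  #.#.. -> .   bit 20 = 0  t=0,i=13
  #..## -> .   bit 19 = 0  t=3,i=11
  #..#. -> #   bit 18 = 1  t=1,i=4
  #...# -> #   bit 17 = 1  t=0,i=15
  #.... -> #   bit 16 = 1  t=2,i=9
  .#### -> #   bit 15 = 1  t=2,i=13
  .###. -> .   bit 14 = 0  t=1,i=11
  .##.# -> .   bit 13 = 0  t=0,i=3
  .##.. -> #   bit 12 = 1  t=4,i=9
  .#.## -> .   bit 11 = 0  t=0,i=1
  .#.#. -> #   bit 10 = 1  t=0,i=12
  .#..# -> .   bit 9 = 0  t=1,i=3
  .#... -> .   bit 8 = 0  t=0,i=14
  ..### -> #   bit 7 = 1  t=2,i=12
  ..##. -> .   bit 6 = 0  t=3,i=12
  ..#.# -> .   bit 5 = 0  t=0,i=0
  ..#.. -> #   bit 4 = 1  t=1,i=2
  ...## -> .   bit 3 = 0  t=2,i=11
  ...#. -> .   bit 2 = 0  t=0,i=16
  ....# -> .   bit 1 = 0  t=2,i=10
  ..... -> .   bit 0 = 0  t=4,i=12
  bits 10110111011001111001010010010000 = 3077018768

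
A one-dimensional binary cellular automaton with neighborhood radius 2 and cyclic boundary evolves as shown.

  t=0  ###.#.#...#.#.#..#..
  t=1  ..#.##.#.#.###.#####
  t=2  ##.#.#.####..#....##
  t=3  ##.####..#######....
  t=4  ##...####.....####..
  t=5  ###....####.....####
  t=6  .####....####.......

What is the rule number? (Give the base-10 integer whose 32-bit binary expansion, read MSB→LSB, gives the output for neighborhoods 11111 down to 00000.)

1932345172

  nb #####: next=.  (t=1,i=17, bit31=0)
  nb ####.: next=#  (t=1,i=18, bit30=1)
  nb ###.#: next=#  (t=0,i=2, bit29=1)
  nb ###..: next=#  (t=1,i=19, bit28=1)
  nb ##.##: next=.  (t=1,i=14, bit27=0)
  nb ##.#.: next=.  (t=0,i=3, bit26=0)
  nb ##..#: next=#  (t=1,i=0, bit25=1)
  nb ##...: next=#  (t=3,i=16, bit24=1)
  nb #.###: next=.  (t=1,i=11, bit23=0)
  nb #.##.: next=.  (t=1,i=4, bit22=0)
  nb #.#.#: next=#  (t=0,i=4, bit21=1)
  nb #.#..: next=.  (t=0,i=6, bit20=0)
  nb #..##: next=#  (t=0,i=19, bit19=1)
  nb #..#.: next=#  (t=0,i=16, bit18=1)
  nb #...#: next=.  (t=0,i=8, bit17=0)
  nb #....: next=#  (t=2,i=15, bit16=1)
  nb .####: next=.  (t=1,i=16, bit15=0)
  nb .###.: next=.  (t=0,i=1, bit14=0)
  nb .##.#: next=#  (t=1,i=5, bit13=1)
  nb .##..: next=#  (t=4,i=1, bit12=1)
  nb .#.##: next=#  (t=1,i=3, bit11=1)
  nb .#.#.: next=#  (t=0,i=5, bit10=1)
  nb .#..#: next=#  (t=0,i=15, bit9=1)
  nb .#...: next=#  (t=0,i=7, bit8=1)
  nb ..###: next=.  (t=0,i=0, bit7=0)
  nb ..##.: next=#  (t=3,i=0, bit6=1)
  nb ..#.#: next=.  (t=0,i=10, bit5=0)
  nb ..#..: next=#  (t=0,i=17, bit4=1)
  nb ...##: next=.  (t=2,i=17, bit3=0)
  nb ...#.: next=#  (t=0,i=9, bit2=1)
  nb ....#: next=.  (t=2,i=16, bit1=0)
  nb .....: next=.  (t=4,i=11, bit0=0)
  bits 01110011001011010011111101010100 = 1932345172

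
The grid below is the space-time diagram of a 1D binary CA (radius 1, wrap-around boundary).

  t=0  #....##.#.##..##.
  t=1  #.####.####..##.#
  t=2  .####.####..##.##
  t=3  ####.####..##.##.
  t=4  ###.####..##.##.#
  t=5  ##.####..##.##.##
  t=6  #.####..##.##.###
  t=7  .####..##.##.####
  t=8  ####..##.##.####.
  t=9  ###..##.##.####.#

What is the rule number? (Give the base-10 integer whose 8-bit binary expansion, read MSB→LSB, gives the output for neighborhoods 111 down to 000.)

  ###|#  b7=1 t=1,i=3
  ##.|.  b6=0 t=0,i=6
  #.#|#  b5=1 t=0,i=7
  #..|.  b4=0 t=0,i=1
  .##|#  b3=1 t=0,i=5
  .#.|#  b2=1 t=0,i=0
  ..#|#  b1=1 t=0,i=4
  ...|#  b0=1 t=0,i=2
  bits 10101111 = 175

175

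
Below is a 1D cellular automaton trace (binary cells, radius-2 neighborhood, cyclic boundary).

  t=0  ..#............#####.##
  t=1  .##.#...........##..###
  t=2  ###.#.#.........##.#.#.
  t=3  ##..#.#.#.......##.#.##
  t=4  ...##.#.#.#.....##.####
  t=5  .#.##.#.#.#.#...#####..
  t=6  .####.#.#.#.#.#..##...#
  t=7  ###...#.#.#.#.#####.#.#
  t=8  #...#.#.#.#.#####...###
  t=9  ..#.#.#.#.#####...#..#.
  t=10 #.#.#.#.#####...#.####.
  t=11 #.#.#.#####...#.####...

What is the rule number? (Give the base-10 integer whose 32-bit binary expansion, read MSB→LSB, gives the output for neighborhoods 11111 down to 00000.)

  [31] ##### => #  t=0,i=17
  [30] ####. => .  t=0,i=18
  [29] ###.# => .  t=0,i=19
  [28] ###.. => .  t=3,i=1
  [27] ##.## => #  t=0,i=20
  [26] ##.#. => .  t=1,i=3
  [25] ##..# => .  t=0,i=0
  [24] ##... => .  t=4,i=0
  [23] #.### => #  t=2,i=0
  [22] #.##. => #  t=0,i=21
  [21] #.#.# => #  t=2,i=4
  [20] #.#.. => #  t=1,i=4
  [19] #..## => #  t=1,i=19
  [18] #..#. => #  t=0,i=1
  [17] #...# => #  t=4,i=1
  [16] #.... => #  t=0,i=4
  [15] .#### => #  t=0,i=16
  [14] .###. => #  t=1,i=21
  [13] .##.# => #  t=1,i=2
  [12] .##.. => #  t=0,i=22
  [11] .#.## => #  t=2,i=22
  [10] .#.#. => .  t=2,i=5
  [9] .#..# => #  t=6,i=15
  [8] .#... => .  t=0,i=3
  [7] ..### => .  t=0,i=15
  [6] ..##. => #  t=1,i=16
  [5] ..#.# => #  t=3,i=4
  [4] ..#.. => #  t=0,i=2
  [3] ...## => .  t=0,i=14
  [2] ...#. => .  t=5,i=0
  [1] ....# => .  t=0,i=13
  [0] ..... => .  t=0,i=5
  bits 10001000111111111111101001110000 = 2298477168

2298477168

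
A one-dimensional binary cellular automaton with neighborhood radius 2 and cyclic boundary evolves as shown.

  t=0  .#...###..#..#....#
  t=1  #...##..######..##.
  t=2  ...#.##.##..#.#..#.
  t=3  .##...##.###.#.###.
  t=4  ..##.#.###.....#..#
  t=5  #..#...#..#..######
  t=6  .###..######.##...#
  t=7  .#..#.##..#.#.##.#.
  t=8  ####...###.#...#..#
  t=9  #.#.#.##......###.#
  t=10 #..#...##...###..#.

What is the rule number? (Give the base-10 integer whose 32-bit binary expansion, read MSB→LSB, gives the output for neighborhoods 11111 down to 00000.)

  ##### -> .   bit 31 = 0  t=1,i=10
  ####. -> #   bit 30 = 1  t=1,i=12
  ###.# -> .   bit 29 = 0  t=3,i=11
  ###.. -> .   bit 28 = 0  t=0,i=7
  ##.## -> #   bit 27 = 1  t=2,i=7
  ##.#. -> .   bit 26 = 0  t=1,i=18
  ##..# -> #   bit 25 = 1  t=0,i=8
  ##... -> #   bit 24 = 1  t=3,i=3
  #.### -> #   bit 23 = 1  t=3,i=9
  #.##. -> .   bit 22 = 0  t=2,i=5
  #.#.# -> .   bit 21 = 0  t=3,i=13
  #.#.. -> .   bit 20 = 0  t=0,i=1
  #..## -> .   bit 19 = 0  t=1,i=7
  #..#. -> #   bit 18 = 1  t=0,i=9
  #...# -> .   bit 17 = 0  t=0,i=3
  #.... -> .   bit 16 = 0  t=0,i=15
  .#### -> #   bit 15 = 1  t=1,i=9
  .###. -> .   bit 14 = 0  t=0,i=6
  .##.# -> #   bit 13 = 1  t=1,i=17
  .##.. -> #   bit 12 = 1  t=1,i=5
  .#.## -> .   bit 11 = 0  t=2,i=4
  .#.#. -> #   bit 10 = 1  t=0,i=0
  .#..# -> #   bit 9 = 1  t=0,i=11
  .#... -> .   bit 8 = 0  t=0,i=2
  ..### -> #   bit 7 = 1  t=0,i=5
  ..##. -> .   bit 6 = 0  t=1,i=4
  ..#.# -> .   bit 5 = 0  t=0,i=18
  ..#.. -> #   bit 4 = 1  t=0,i=10
  ...## -> #   bit 3 = 1  t=0,i=4
  ...#. -> #   bit 2 = 1  t=0,i=17
  ....# -> #   bit 1 = 1  t=0,i=16
  ..... -> .   bit 0 = 0  t=4,i=12
  bits 01001011100001001011011010011110 = 1266988702

1266988702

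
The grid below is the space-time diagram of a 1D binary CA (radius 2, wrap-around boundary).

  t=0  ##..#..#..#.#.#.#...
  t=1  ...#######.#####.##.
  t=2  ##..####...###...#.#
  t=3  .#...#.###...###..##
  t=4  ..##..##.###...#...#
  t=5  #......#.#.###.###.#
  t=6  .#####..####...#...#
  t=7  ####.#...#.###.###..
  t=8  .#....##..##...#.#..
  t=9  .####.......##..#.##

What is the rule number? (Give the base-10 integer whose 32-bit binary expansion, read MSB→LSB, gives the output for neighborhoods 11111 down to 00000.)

2447879955

  ##### -> #   bit 31 = 1  t=1,i=5
  ####. -> .   bit 30 = 0  t=1,i=8
  ###.# -> .   bit 29 = 0  t=1,i=9
  ###.. -> #   bit 28 = 1  t=2,i=1
  ##.## -> .   bit 27 = 0  t=1,i=10
  ##.#. -> .   bit 26 = 0  t=3,i=0
  ##..# -> .   bit 25 = 0  t=0,i=2
  ##... -> #   bit 24 = 1  t=1,i=19
  #.### -> #   bit 23 = 1  t=1,i=11
  #.##. -> #   bit 22 = 1  t=1,i=17
  #.#.# -> #   bit 21 = 1  t=0,i=12
  #.#.. -> .   bit 20 = 0  t=0,i=16
  #..## -> .   bit 19 = 0  t=2,i=3
  #..#. -> #   bit 18 = 1  t=0,i=3
  #...# -> #   bit 17 = 1  t=0,i=18
  #.... -> #   bit 16 = 1  t=1,i=0
  .#### -> #   bit 15 = 1  t=1,i=4
  .###. -> .   bit 14 = 0  t=2,i=0
  .##.# -> #   bit 13 = 1  t=3,i=19
  .##.. -> .   bit 12 = 0  t=0,i=1
  .#.## -> #   bit 11 = 1  t=2,i=18
  .#.#. -> #   bit 10 = 1  t=0,i=11
  .#..# -> #   bit 9 = 1  t=0,i=5
  .#... -> #   bit 8 = 1  t=0,i=17
  ..### -> .   bit 7 = 0  t=1,i=3
  ..##. -> .   bit 6 = 0  t=0,i=0
  ..#.# -> .   bit 5 = 0  t=0,i=10
  ..#.. -> #   bit 4 = 1  t=0,i=4
  ...## -> .   bit 3 = 0  t=0,i=19
  ...#. -> .   bit 2 = 0  t=2,i=16
  ....# -> #   bit 1 = 1  t=1,i=1
  ..... -> #   bit 0 = 1  t=5,i=3
  bits 10010001111001111010111100010011 = 2447879955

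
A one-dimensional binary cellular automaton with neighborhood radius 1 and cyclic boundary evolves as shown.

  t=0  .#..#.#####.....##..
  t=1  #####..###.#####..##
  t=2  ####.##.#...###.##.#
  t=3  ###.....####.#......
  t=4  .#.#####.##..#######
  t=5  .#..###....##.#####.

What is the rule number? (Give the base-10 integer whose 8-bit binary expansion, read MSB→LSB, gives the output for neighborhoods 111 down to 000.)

151

  ### -> #   bit 7 = 1  t=0,i=7
  ##. -> .   bit 6 = 0  t=0,i=10
  #.# -> .   bit 5 = 0  t=0,i=5
  #.. -> #   bit 4 = 1  t=0,i=2
  .## -> .   bit 3 = 0  t=0,i=6
  .#. -> #   bit 2 = 1  t=0,i=1
  ..# -> #   bit 1 = 1  t=0,i=0
  ... -> #   bit 0 = 1  t=0,i=12
  bits 10010111 = 151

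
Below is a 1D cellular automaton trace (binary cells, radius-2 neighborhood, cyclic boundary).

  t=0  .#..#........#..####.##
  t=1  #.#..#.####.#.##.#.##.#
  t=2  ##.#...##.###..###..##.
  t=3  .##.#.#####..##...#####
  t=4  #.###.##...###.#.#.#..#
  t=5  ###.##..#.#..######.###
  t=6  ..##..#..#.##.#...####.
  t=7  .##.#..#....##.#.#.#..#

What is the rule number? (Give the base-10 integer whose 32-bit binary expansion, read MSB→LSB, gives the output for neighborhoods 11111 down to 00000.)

799582029

  #####|.  b31=0 t=3,i=8
  ####.|.  b30=0 t=0,i=18
  ###.#|#  b29=1 t=0,i=19
  ###..|.  b28=0 t=2,i=12
  ##.##|#  b27=1 t=0,i=20
  ##.#.|#  b26=1 t=0,i=0
  ##..#|#  b25=1 t=2,i=13
  ##...|#  b24=1 t=3,i=15
  #.###|#  b23=1 t=1,i=7
  #.##.|.  b22=0 t=0,i=21
  #.#.#|#  b21=1 t=1,i=12
  #.#..|.  b20=0 t=0,i=1
  #..##|#  b19=1 t=0,i=15
  #..#.|.  b18=0 t=0,i=3
  #...#|.  b17=0 t=2,i=5
  #....|.  b16=0 t=0,i=6
  .####|#  b15=1 t=0,i=17
  .###.|.  b14=0 t=2,i=11
  .##.#|#  b13=1 t=0,i=22
  .##..|.  b12=0 t=3,i=14
  .#.##|.  b11=0 t=1,i=6
  .#.#.|#  b10=1 t=4,i=16
  .#..#|#  b9=1 t=0,i=2
  .#...|#  b8=1 t=0,i=5
  ..###|.  b7=0 t=0,i=16
  ..##.|#  b6=1 t=2,i=7
  ..#.#|.  b5=0 t=1,i=5
  ..#..|.  b4=0 t=0,i=4
  ...##|#  b3=1 t=2,i=6
  ...#.|#  b2=1 t=0,i=12
  ....#|.  b1=0 t=0,i=11
  .....|#  b0=1 t=0,i=7
  bits 00101111101010001010011101001101 = 799582029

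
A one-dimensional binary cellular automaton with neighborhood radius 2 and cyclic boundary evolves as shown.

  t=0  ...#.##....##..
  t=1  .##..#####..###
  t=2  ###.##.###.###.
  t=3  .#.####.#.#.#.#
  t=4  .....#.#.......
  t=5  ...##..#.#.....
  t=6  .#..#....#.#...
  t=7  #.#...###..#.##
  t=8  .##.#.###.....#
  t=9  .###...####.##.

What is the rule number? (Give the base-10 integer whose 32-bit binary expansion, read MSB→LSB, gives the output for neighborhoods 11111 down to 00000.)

  [31] ##### => #  t=1,i=7
  [30] ####. => #  t=1,i=8
  [29] ###.# => .  t=1,i=14
  [28] ###.. => #  t=1,i=9
  [27] ##.## => #  t=1,i=0
  [26] ##.#. => #  t=3,i=7
  [25] ##..# => .  t=1,i=3
  [24] ##... => #  t=0,i=7
  [23] #.### => .  t=2,i=0
  [22] #.##. => #  t=0,i=5
  [21] #.#.# => .  t=3,i=1
  [20] #.#.. => #  t=4,i=7
  [19] #..## => #  t=1,i=4
  [18] #..#. => .  t=5,i=6
  [17] #...# => #  t=7,i=4
  [16] #.... => #  t=0,i=8
  [15] .#### => .  t=1,i=6
  [14] .###. => #  t=1,i=13
  [13] .##.# => #  t=2,i=5
  [12] .##.. => #  t=0,i=6
  [11] .#.## => .  t=0,i=4
  [10] .#.#. => .  t=3,i=0
  [9] .#..# => #  t=6,i=2
  [8] .#... => .  t=4,i=8
  [7] ..### => #  t=1,i=5
  [6] ..##. => .  t=0,i=11
  [5] ..#.# => .  t=0,i=3
  [4] ..#.. => .  t=6,i=1
  [3] ...## => .  t=0,i=10
  [2] ...#. => #  t=0,i=2
  [1] ....# => #  t=0,i=1
  [0] ..... => .  t=0,i=0
  bits 11011101010110110111001010000110 = 3713757830

3713757830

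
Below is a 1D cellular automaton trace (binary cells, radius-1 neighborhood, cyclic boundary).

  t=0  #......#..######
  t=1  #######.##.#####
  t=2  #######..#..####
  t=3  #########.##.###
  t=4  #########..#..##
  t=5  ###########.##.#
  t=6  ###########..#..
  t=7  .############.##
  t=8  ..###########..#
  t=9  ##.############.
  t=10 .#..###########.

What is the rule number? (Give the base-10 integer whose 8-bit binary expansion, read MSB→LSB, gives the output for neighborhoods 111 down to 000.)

211

  [7] ### => #  t=0,i=11
  [6] ##. => #  t=0,i=0
  [5] #.# => .  t=1,i=7
  [4] #.. => #  t=0,i=1
  [3] .## => .  t=0,i=10
  [2] .#. => .  t=0,i=7
  [1] ..# => #  t=0,i=6
  [0] ... => #  t=0,i=2
  bits 11010011 = 211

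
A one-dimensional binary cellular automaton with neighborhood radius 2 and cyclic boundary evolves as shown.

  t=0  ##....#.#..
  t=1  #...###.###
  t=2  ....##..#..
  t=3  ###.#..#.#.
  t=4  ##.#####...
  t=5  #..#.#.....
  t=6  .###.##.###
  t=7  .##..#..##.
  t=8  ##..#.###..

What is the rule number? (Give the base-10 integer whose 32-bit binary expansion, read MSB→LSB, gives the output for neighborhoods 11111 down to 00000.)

  #####|#  b31=1 t=4,i=5
  ####.|.  b30=0 t=1,i=10
  ###.#|.  b29=0 t=1,i=6
  ###..|.  b28=0 t=1,i=0
  ##.##|.  b27=0 t=1,i=7
  ##.#.|#  b26=1 t=3,i=3
  ##..#|.  b25=0 t=2,i=6
  ##...|.  b24=0 t=0,i=2
  #.###|#  b23=1 t=1,i=8
  #.##.|#  b22=1 t=6,i=5
  #.#.#|.  b21=0 t=3,i=9
  #.#..|#  b20=1 t=0,i=8
  #..##|#  b19=1 t=0,i=10
  #..#.|#  b18=1 t=2,i=7
  #...#|.  b17=0 t=1,i=2
  #....|.  b16=0 t=0,i=3
  .####|.  b15=0 t=1,i=9
  .###.|#  b14=1 t=1,i=5
  .##.#|.  b13=0 t=4,i=1
  .##..|.  b12=0 t=0,i=1
  .#.##|.  b11=0 t=3,i=10
  .#.#.|.  b10=0 t=0,i=7
  .#..#|#  b9=1 t=0,i=9
  .#...|#  b8=1 t=2,i=9
  ..###|#  b7=1 t=1,i=4
  ..##.|#  b6=1 t=0,i=0
  ..#.#|#  b5=1 t=0,i=6
  ..#..|.  b4=0 t=2,i=8
  ...##|.  b3=0 t=1,i=3
  ...#.|#  b2=1 t=0,i=5
  ....#|#  b1=1 t=0,i=4
  .....|#  b0=1 t=2,i=0
  bits 10000100110111000100001111100111 = 2229027815

2229027815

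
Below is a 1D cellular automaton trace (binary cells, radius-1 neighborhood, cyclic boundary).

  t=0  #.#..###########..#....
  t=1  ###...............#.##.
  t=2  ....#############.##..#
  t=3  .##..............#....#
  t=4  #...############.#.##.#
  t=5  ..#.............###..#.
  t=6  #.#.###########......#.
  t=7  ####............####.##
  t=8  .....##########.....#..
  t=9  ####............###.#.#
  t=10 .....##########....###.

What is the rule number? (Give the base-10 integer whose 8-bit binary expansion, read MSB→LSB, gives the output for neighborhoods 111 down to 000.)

37

  ### -> .   bit 7 = 0  t=0,i=6
  ##. -> .   bit 6 = 0  t=0,i=15
  #.# -> #   bit 5 = 1  t=0,i=1
  #.. -> .   bit 4 = 0  t=0,i=3
  .## -> .   bit 3 = 0  t=0,i=5
  .#. -> #   bit 2 = 1  t=0,i=0
  ..# -> .   bit 1 = 0  t=0,i=4
  ... -> #   bit 0 = 1  t=0,i=20
  bits 00100101 = 37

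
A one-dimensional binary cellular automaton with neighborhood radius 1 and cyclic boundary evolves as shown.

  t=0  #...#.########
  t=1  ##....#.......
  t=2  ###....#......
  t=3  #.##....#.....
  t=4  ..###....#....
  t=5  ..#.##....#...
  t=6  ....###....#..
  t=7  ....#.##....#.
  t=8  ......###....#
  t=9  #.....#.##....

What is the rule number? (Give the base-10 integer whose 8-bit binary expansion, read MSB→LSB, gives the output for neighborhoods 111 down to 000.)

88

  ###|.  b7=0 t=0,i=7
  ##.|#  b6=1 t=0,i=0
  #.#|.  b5=0 t=0,i=5
  #..|#  b4=1 t=0,i=1
  .##|#  b3=1 t=0,i=6
  .#.|.  b2=0 t=0,i=4
  ..#|.  b1=0 t=0,i=3
  ...|.  b0=0 t=0,i=2
  bits 01011000 = 88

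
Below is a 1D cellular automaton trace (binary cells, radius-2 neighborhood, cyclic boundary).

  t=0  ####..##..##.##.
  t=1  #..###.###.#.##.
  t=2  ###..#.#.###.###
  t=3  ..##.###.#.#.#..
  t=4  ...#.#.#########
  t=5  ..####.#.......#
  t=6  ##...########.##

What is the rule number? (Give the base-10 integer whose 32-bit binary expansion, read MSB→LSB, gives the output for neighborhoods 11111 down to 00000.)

  ##### -> .   bit 31 = 0  t=2,i=0
  ####. -> .   bit 30 = 0  t=0,i=2
  ###.# -> #   bit 29 = 1  t=1,i=5
  ###.. -> #   bit 28 = 1  t=0,i=3
  ##.## -> .   bit 27 = 0  t=0,i=12
  ##.#. -> #   bit 26 = 1  t=1,i=10
  ##..# -> #   bit 25 = 1  t=0,i=4
  ##... -> .   bit 24 = 0  t=4,i=0
  #.### -> #   bit 23 = 1  t=0,i=0
  #.##. -> #   bit 22 = 1  t=0,i=13
  #.#.# -> #   bit 21 = 1  t=1,i=11
  #.#.. -> #   bit 20 = 1  t=1,i=0
  #..## -> #   bit 19 = 1  t=0,i=5
  #..#. -> .   bit 18 = 0  t=2,i=4
  #...# -> .   bit 17 = 0  t=4,i=1
  #.... -> #   bit 16 = 1  t=3,i=15
  .#### -> .   bit 15 = 0  t=0,i=1
  .###. -> .   bit 14 = 0  t=1,i=4
  .##.# -> #   bit 13 = 1  t=0,i=11
  .##.. -> #   bit 12 = 1  t=0,i=7
  .#.## -> .   bit 11 = 0  t=1,i=12
  .#.#. -> #   bit 10 = 1  t=2,i=6
  .#..# -> #   bit 9 = 1  t=1,i=1
  .#... -> #   bit 8 = 1  t=3,i=14
  ..### -> .   bit 7 = 0  t=1,i=3
  ..##. -> .   bit 6 = 0  t=0,i=6
  ..#.# -> #   bit 5 = 1  t=2,i=5
  ..#.. -> #   bit 4 = 1  t=5,i=15
  ...## -> .   bit 3 = 0  t=3,i=1
  ...#. -> #   bit 2 = 1  t=4,i=2
  ....# -> .   bit 1 = 0  t=3,i=0
  ..... -> #   bit 0 = 1  t=5,i=10
  bits 00110110111110010011011100110101 = 922302261

922302261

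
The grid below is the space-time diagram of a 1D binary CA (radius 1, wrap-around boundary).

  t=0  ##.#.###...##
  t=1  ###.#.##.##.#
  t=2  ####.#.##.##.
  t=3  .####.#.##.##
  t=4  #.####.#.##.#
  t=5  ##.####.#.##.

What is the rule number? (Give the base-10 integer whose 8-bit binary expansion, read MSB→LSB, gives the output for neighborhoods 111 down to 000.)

  nb ###: next=#  (t=0,i=0, bit7=1)
  nb ##.: next=#  (t=0,i=1, bit6=1)
  nb #.#: next=#  (t=0,i=2, bit5=1)
  nb #..: next=.  (t=0,i=8, bit4=0)
  nb .##: next=.  (t=0,i=5, bit3=0)
  nb .#.: next=.  (t=0,i=3, bit2=0)
  nb ..#: next=#  (t=0,i=10, bit1=1)
  nb ...: next=#  (t=0,i=9, bit0=1)
  bits 11100011 = 227

227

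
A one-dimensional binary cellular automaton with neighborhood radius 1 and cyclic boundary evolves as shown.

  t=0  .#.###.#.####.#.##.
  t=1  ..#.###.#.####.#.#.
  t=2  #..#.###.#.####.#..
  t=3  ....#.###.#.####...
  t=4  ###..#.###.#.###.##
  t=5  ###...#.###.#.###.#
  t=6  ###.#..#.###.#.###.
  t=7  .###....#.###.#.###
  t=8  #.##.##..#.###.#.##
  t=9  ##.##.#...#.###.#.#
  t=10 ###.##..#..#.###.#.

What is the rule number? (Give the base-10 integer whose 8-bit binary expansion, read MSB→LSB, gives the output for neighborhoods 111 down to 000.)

225

  ### -> #   bit 7 = 1  t=0,i=4
  ##. -> #   bit 6 = 1  t=0,i=5
  #.# -> #   bit 5 = 1  t=0,i=2
  #.. -> .   bit 4 = 0  t=0,i=18
  .## -> .   bit 3 = 0  t=0,i=3
  .#. -> .   bit 2 = 0  t=0,i=1
  ..# -> .   bit 1 = 0  t=0,i=0
  ... -> #   bit 0 = 1  t=1,i=0
  bits 11100001 = 225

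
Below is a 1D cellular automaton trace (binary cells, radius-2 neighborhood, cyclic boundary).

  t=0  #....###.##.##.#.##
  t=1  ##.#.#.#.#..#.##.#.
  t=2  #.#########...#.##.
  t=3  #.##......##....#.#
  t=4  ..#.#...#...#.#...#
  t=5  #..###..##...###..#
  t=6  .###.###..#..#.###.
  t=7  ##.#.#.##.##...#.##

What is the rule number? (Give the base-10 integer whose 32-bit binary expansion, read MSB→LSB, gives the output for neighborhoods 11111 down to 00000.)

  #####|.  b31=0 t=2,i=4
  ####.|.  b30=0 t=2,i=9
  ###.#|#  b29=1 t=0,i=7
  ###..|#  b28=1 t=0,i=0
  ##.##|.  b27=0 t=0,i=8
  ##.#.|#  b26=1 t=0,i=14
  ##..#|#  b25=1 t=5,i=1
  ##...|#  b24=1 t=0,i=1
  #.###|#  b23=1 t=0,i=17
  #.##.|#  b22=1 t=0,i=9
  #.#.#|#  b21=1 t=0,i=15
  #.#..|#  b20=1 t=1,i=9
  #..##|#  b19=1 t=5,i=2
  #..#.|.  b18=0 t=1,i=11
  #...#|.  b17=0 t=2,i=12
  #....|.  b16=0 t=0,i=2
  .####|#  b15=1 t=2,i=3
  .###.|.  b14=0 t=0,i=6
  .##.#|.  b13=0 t=0,i=10
  .##..|.  b12=0 t=3,i=3
  .#.##|.  b11=0 t=0,i=16
  .#.#.|#  b10=1 t=1,i=4
  .#..#|#  b9=1 t=1,i=10
  .#...|#  b8=1 t=4,i=5
  ..###|#  b7=1 t=0,i=5
  ..##.|.  b6=0 t=3,i=10
  ..#.#|.  b5=0 t=1,i=12
  ..#..|#  b4=1 t=4,i=8
  ...##|.  b3=0 t=0,i=4
  ...#.|.  b2=0 t=2,i=13
  ....#|#  b1=1 t=0,i=3
  .....|.  b0=0 t=3,i=6
  bits 00110111111110001000011110010010 = 939034514

939034514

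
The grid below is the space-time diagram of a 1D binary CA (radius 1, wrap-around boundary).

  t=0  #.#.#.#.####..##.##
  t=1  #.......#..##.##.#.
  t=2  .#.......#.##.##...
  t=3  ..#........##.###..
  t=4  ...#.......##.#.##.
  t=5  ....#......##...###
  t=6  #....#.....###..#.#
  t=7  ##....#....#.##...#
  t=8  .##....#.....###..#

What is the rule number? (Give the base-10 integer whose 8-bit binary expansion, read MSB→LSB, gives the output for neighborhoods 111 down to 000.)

  nb ###: next=.  (t=0,i=9, bit7=0)
  nb ##.: next=#  (t=0,i=0, bit6=1)
  nb #.#: next=.  (t=0,i=1, bit5=0)
  nb #..: next=#  (t=0,i=12, bit4=1)
  nb .##: next=#  (t=0,i=8, bit3=1)
  nb .#.: next=.  (t=0,i=2, bit2=0)
  nb ..#: next=.  (t=0,i=13, bit1=0)
  nb ...: next=.  (t=1,i=2, bit0=0)
  bits 01011000 = 88

88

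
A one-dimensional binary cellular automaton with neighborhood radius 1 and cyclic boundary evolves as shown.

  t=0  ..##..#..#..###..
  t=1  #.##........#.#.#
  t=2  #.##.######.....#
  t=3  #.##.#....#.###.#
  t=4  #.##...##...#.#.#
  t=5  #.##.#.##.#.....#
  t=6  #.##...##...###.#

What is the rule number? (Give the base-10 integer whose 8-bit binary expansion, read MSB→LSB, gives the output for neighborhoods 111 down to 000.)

73

  nb ###: next=.  (t=0,i=13, bit7=0)
  nb ##.: next=#  (t=0,i=3, bit6=1)
  nb #.#: next=.  (t=1,i=1, bit5=0)
  nb #..: next=.  (t=0,i=4, bit4=0)
  nb .##: next=#  (t=0,i=2, bit3=1)
  nb .#.: next=.  (t=0,i=6, bit2=0)
  nb ..#: next=.  (t=0,i=1, bit1=0)
  nb ...: next=#  (t=0,i=0, bit0=1)
  bits 01001001 = 73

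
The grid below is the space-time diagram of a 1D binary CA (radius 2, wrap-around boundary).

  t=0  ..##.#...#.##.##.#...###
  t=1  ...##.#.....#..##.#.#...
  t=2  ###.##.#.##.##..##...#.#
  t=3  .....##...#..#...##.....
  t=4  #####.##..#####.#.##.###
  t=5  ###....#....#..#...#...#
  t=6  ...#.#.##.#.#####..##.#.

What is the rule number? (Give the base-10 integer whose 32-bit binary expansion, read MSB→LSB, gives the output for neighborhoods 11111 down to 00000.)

2231644955

  nb #####: next=#  (t=4,i=0, bit31=1)
  nb ####.: next=.  (t=2,i=1, bit30=0)
  nb ###.#: next=.  (t=2,i=2, bit29=0)
  nb ###..: next=.  (t=0,i=23, bit28=0)
  nb ##.##: next=.  (t=0,i=13, bit27=0)
  nb ##.#.: next=#  (t=0,i=4, bit26=1)
  nb ##..#: next=.  (t=0,i=0, bit25=0)
  nb ##...: next=#  (t=2,i=18, bit24=1)
  nb #.###: next=.  (t=2,i=23, bit23=0)
  nb #.##.: next=.  (t=0,i=11, bit22=0)
  nb #.#.#: next=.  (t=1,i=18, bit21=0)
  nb #.#..: next=.  (t=0,i=5, bit20=0)
  nb #..##: next=.  (t=0,i=1, bit19=0)
  nb #..#.: next=#  (t=3,i=12, bit18=1)
  nb #...#: next=.  (t=0,i=7, bit17=0)
  nb #....: next=.  (t=1,i=8, bit16=0)
  nb .####: next=.  (t=2,i=0, bit15=0)
  nb .###.: next=.  (t=0,i=22, bit14=0)
  nb .##.#: next=#  (t=0,i=3, bit13=1)
  nb .##..: next=#  (t=2,i=13, bit12=1)
  nb .#.##: next=.  (t=0,i=10, bit11=0)
  nb .#.#.: next=.  (t=1,i=19, bit10=0)
  nb .#..#: next=#  (t=1,i=13, bit9=1)
  nb .#...: next=#  (t=0,i=6, bit8=1)
  nb ..###: next=.  (t=0,i=21, bit7=0)
  nb ..##.: next=.  (t=0,i=2, bit6=0)
  nb ..#.#: next=.  (t=0,i=9, bit5=0)
  nb ..#..: next=#  (t=1,i=12, bit4=1)
  nb ...##: next=#  (t=0,i=20, bit3=1)
  nb ...#.: next=.  (t=0,i=8, bit2=0)
  nb ....#: next=#  (t=1,i=1, bit1=1)
  nb .....: next=#  (t=1,i=0, bit0=1)
  bits 10000101000001000011001100011011 = 2231644955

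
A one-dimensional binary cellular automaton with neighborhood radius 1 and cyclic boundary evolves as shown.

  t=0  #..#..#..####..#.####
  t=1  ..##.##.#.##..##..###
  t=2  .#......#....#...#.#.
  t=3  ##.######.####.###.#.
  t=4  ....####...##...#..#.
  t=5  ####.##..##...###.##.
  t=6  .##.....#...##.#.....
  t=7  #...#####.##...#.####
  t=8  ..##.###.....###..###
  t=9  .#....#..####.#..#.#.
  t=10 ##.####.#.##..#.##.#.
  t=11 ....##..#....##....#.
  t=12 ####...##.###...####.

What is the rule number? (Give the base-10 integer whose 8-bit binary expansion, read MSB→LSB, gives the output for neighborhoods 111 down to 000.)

  ###|#  b7=1 t=0,i=10
  ##.|.  b6=0 t=0,i=0
  #.#|.  b5=0 t=0,i=16
  #..|.  b4=0 t=0,i=1
  .##|.  b3=0 t=0,i=9
  .#.|#  b2=1 t=0,i=3
  ..#|#  b1=1 t=0,i=2
  ...|#  b0=1 t=2,i=3
  bits 10000111 = 135

135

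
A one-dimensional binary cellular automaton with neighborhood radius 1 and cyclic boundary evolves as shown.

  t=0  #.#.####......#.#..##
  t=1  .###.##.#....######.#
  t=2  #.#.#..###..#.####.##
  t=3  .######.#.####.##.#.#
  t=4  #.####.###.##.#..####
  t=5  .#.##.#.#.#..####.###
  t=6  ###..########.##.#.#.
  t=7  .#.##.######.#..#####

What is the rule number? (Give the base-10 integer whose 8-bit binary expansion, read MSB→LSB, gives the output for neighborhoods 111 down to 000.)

  nb ###: next=#  (t=0,i=5, bit7=1)
  nb ##.: next=.  (t=0,i=0, bit6=0)
  nb #.#: next=#  (t=0,i=1, bit5=1)
  nb #..: next=#  (t=0,i=8, bit4=1)
  nb .##: next=.  (t=0,i=4, bit3=0)
  nb .#.: next=#  (t=0,i=2, bit2=1)
  nb ..#: next=#  (t=0,i=13, bit1=1)
  nb ...: next=.  (t=0,i=9, bit0=0)
  bits 10110110 = 182

182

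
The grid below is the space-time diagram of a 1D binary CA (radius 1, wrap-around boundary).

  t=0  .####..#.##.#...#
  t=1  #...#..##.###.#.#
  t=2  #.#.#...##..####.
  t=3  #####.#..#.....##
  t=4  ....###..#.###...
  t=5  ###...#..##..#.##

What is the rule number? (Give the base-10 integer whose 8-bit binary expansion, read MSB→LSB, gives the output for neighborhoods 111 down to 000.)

  ### -> .   bit 7 = 0  t=0,i=2
  ##. -> #   bit 6 = 1  t=0,i=4
  #.# -> #   bit 5 = 1  t=0,i=0
  #.. -> .   bit 4 = 0  t=0,i=5
  .## -> .   bit 3 = 0  t=0,i=1
  .#. -> #   bit 2 = 1  t=0,i=7
  ..# -> .   bit 1 = 0  t=0,i=6
  ... -> #   bit 0 = 1  t=0,i=14
  bits 01100101 = 101

101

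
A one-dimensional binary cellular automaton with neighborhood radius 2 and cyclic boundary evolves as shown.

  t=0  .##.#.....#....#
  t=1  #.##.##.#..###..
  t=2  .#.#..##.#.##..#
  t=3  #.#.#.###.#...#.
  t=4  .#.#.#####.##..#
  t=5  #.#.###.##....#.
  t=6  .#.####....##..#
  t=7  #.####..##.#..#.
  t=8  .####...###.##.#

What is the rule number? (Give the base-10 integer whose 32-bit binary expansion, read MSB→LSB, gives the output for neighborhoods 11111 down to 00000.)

1686630338

  #####|.  b31=0 t=4,i=7
  ####.|#  b30=1 t=4,i=8
  ###.#|#  b29=1 t=3,i=8
  ###..|.  b28=0 t=1,i=13
  ##.##|.  b27=0 t=1,i=4
  ##.#.|#  b26=1 t=0,i=3
  ##..#|.  b25=0 t=1,i=14
  ##...|.  b24=0 t=5,i=10
  #.###|#  b23=1 t=3,i=6
  #.##.|.  b22=0 t=0,i=1
  #.#.#|.  b21=0 t=2,i=1
  #.#..|.  b20=0 t=0,i=4
  #..##|.  b19=0 t=1,i=10
  #..#.|#  b18=1 t=1,i=15
  #...#|#  b17=1 t=3,i=12
  #....|#  b16=1 t=0,i=6
  .####|#  b15=1 t=4,i=6
  .###.|#  b14=1 t=1,i=12
  .##.#|#  b13=1 t=0,i=2
  .##..|.  b12=0 t=2,i=12
  .#.##|#  b11=1 t=0,i=0
  .#.#.|#  b10=1 t=2,i=0
  .#..#|#  b9=1 t=1,i=9
  .#...|#  b8=1 t=0,i=5
  ..###|#  b7=1 t=1,i=11
  ..##.|#  b6=1 t=2,i=6
  ..#.#|.  b5=0 t=0,i=15
  ..#..|.  b4=0 t=0,i=10
  ...##|.  b3=0 t=6,i=10
  ...#.|.  b2=0 t=0,i=9
  ....#|#  b1=1 t=0,i=8
  .....|.  b0=0 t=0,i=7
  bits 01100100100001111110111111000010 = 1686630338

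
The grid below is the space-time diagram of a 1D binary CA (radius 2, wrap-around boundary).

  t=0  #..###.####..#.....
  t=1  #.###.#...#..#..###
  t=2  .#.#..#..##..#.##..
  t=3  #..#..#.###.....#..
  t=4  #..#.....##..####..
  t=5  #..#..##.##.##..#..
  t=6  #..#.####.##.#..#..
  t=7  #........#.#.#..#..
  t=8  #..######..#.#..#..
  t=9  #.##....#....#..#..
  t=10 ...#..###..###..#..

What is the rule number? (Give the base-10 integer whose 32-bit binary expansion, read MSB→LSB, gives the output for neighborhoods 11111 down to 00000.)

  #####|.  b31=0 t=8,i=5
  ####.|.  b30=0 t=0,i=9
  ###.#|.  b29=0 t=0,i=5
  ###..|#  b28=1 t=0,i=10
  ##.##|#  b27=1 t=0,i=6
  ##.#.|.  b26=0 t=1,i=5
  ##..#|.  b25=0 t=0,i=11
  ##...|.  b24=0 t=2,i=17
  #.###|.  b23=0 t=0,i=7
  #.##.|.  b22=0 t=2,i=15
  #.#.#|#  b21=1 t=7,i=11
  #.#..|#  b20=1 t=1,i=6
  #..##|#  b19=1 t=0,i=2
  #..#.|.  b18=0 t=0,i=12
  #...#|.  b17=0 t=1,i=8
  #....|.  b16=0 t=0,i=15
  .####|.  b15=0 t=0,i=8
  .###.|#  b14=1 t=0,i=4
  .##.#|#  b13=1 t=5,i=7
  .##..|#  b12=1 t=2,i=10
  .#.##|.  b11=0 t=2,i=14
  .#.#.|.  b10=0 t=2,i=2
  .#..#|.  b9=0 t=0,i=1
  .#...|.  b8=0 t=0,i=14
  ..###|#  b7=1 t=0,i=3
  ..##.|#  b6=1 t=2,i=9
  ..#.#|.  b5=0 t=2,i=1
  ..#..|#  b4=1 t=0,i=0
  ...##|.  b3=0 t=4,i=8
  ...#.|#  b2=1 t=0,i=18
  ....#|#  b1=1 t=0,i=17
  .....|#  b0=1 t=0,i=16
  bits 00011000001110000111000011010111 = 406352087

406352087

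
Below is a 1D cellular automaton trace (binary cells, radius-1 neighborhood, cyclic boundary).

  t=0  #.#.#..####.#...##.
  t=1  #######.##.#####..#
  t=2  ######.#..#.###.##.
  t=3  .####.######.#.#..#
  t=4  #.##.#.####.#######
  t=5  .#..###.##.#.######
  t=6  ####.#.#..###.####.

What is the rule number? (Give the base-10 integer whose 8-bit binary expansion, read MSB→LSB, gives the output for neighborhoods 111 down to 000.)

  ### -> #   bit 7 = 1  t=0,i=8
  ##. -> .   bit 6 = 0  t=0,i=10
  #.# -> #   bit 5 = 1  t=0,i=1
  #.. -> #   bit 4 = 1  t=0,i=5
  .## -> .   bit 3 = 0  t=0,i=7
  .#. -> #   bit 2 = 1  t=0,i=0
  ..# -> #   bit 1 = 1  t=0,i=6
  ... -> #   bit 0 = 1  t=0,i=14
  bits 10110111 = 183

183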